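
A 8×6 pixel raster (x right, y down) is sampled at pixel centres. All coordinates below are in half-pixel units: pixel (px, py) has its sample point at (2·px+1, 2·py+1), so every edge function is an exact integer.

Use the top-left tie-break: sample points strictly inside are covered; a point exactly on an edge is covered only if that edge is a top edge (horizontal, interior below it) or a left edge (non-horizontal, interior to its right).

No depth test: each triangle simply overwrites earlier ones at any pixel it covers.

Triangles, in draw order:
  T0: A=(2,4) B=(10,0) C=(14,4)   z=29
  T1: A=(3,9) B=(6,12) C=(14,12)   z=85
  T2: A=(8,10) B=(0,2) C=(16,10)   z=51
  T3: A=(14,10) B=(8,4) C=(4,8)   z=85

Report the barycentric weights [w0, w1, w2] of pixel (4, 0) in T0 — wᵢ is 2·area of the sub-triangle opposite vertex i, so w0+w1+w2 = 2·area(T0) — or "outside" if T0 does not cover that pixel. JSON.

T0:
  2·area = 48
  edge (2, 4)→(10, 0): d=(8,-4) top-left  bias=+0
  edge (10, 0)→(14, 4): d=(4,4) right/bottom  bias=-1
  edge (14, 4)→(2, 4): d=(-12,0) right/bottom  bias=-1
    (4,0)@(9, 1): e=[4,8,36] → X
    (5,0)@(11, 1): e=[12,0,36] → .  [on edge]
    (2,1)@(5, 3): e=[4,32,12] → X
    (3,1)@(7, 3): e=[12,24,12] → X
    (5,1)@(11, 3): e=[28,8,12] → X
    (6,1)@(13, 3): e=[36,0,12] → .  [on edge]
    (2,2)@(5, 5): e=[20,40,-12] → .
    (3,2)@(7, 5): e=[28,32,-12] → .
    (4,2)@(9, 5): e=[36,24,-12] → .
    (5,2)@(11, 5): e=[44,16,-12] → .
    (7,2)@(15, 5): e=[60,0,-12] → .  [on edge]
  covered (5 px):
    . . . . X . . .
    . . X X X X . .
    . . . . . . . .
    . . . . . . . .
    . . . . . . . .
    . . . . . . . .
T1:
  2·area = 24  (B↔C swapped to make it positive)
  edge (3, 9)→(14, 12): d=(11,3) right/bottom  bias=-1
  edge (14, 12)→(6, 12): d=(-8,0) right/bottom  bias=-1
  edge (6, 12)→(3, 9): d=(-3,-3) top-left  bias=+0
    (0,3)@(1, 7): e=[-16,40,0] → .  [on edge]
    (1,4)@(3, 9): e=[0,24,0] → .  [on edge]
    (2,5)@(5, 11): e=[16,8,0] → X  [on edge]
    (3,5)@(7, 11): e=[10,8,6] → X
    (4,5)@(9, 11): e=[4,8,12] → X
    (5,5)@(11, 11): e=[-2,8,18] → .
  covered (3 px):
    . . . . . . . .
    . . . . . . . .
    . . . . . . . .
    . . . . . . . .
    . . . . . . . .
    . . X X X . . .
T2:
  2·area = 64
  edge (8, 10)→(0, 2): d=(-8,-8) top-left  bias=+0
  edge (0, 2)→(16, 10): d=(16,8) right/bottom  bias=-1
  edge (16, 10)→(8, 10): d=(-8,0) right/bottom  bias=-1
    (0,1)@(1, 3): e=[0,8,56] → X  [on edge]
    (1,1)@(3, 3): e=[16,-8,56] → .
    (0,2)@(1, 5): e=[-16,40,40] → .
    (1,2)@(3, 5): e=[0,24,40] → X  [on edge]
    (2,2)@(5, 5): e=[16,8,40] → X
    (3,2)@(7, 5): e=[32,-8,40] → .
    (1,3)@(3, 7): e=[-16,56,24] → .
    (2,3)@(5, 7): e=[0,40,24] → X  [on edge]
    (3,3)@(7, 7): e=[16,24,24] → X
    (4,3)@(9, 7): e=[32,8,24] → X
    (5,3)@(11, 7): e=[48,-8,24] → .
    (2,4)@(5, 9): e=[-16,72,8] → .
    (3,4)@(7, 9): e=[0,56,8] → X  [on edge]
    (4,5)@(9, 11): e=[0,72,-8] → .  [on edge]
  covered (10 px):
    . . . . . . . .
    X . . . . . . .
    . X X . . . . .
    . . X X X . . .
    . . . X X X X .
    . . . . . . . .
T3:
  2·area = 48  (B↔C swapped to make it positive)
  edge (14, 10)→(4, 8): d=(-10,-2) top-left  bias=+0
  edge (4, 8)→(8, 4): d=(4,-4) top-left  bias=+0
  edge (8, 4)→(14, 10): d=(6,6) right/bottom  bias=-1
    (2,0)@(5, 1): e=[72,-24,0] → .  [on edge]
    (5,0)@(11, 1): e=[84,0,-36] → .  [on edge]
    (3,1)@(7, 3): e=[56,-8,0] → .  [on edge]
    (4,1)@(9, 3): e=[60,0,-12] → .  [on edge]
    (3,2)@(7, 5): e=[36,0,12] → X  [on edge]
    (4,2)@(9, 5): e=[40,8,0] → .  [on edge]
    (2,3)@(5, 7): e=[12,0,36] → X  [on edge]
    (4,3)@(9, 7): e=[20,16,12] → X
    (5,3)@(11, 7): e=[24,24,0] → .  [on edge]
    (1,4)@(3, 9): e=[-12,0,60] → .  [on edge]
    (2,4)@(5, 9): e=[-8,8,48] → .
    (3,4)@(7, 9): e=[-4,16,36] → .
    (4,4)@(9, 9): e=[0,24,24] → X  [on edge]
    (6,4)@(13, 9): e=[8,40,0] → .  [on edge]
    (0,5)@(1, 11): e=[-36,0,84] → .  [on edge]
    (7,5)@(15, 11): e=[-8,56,0] → .  [on edge]
  covered (6 px):
    . . . . . . . .
    . . . . . . . .
    . . . X . . . .
    . . X X X . . .
    . . . . X X . .
    . . . . . . . .

Result: [8,36,4]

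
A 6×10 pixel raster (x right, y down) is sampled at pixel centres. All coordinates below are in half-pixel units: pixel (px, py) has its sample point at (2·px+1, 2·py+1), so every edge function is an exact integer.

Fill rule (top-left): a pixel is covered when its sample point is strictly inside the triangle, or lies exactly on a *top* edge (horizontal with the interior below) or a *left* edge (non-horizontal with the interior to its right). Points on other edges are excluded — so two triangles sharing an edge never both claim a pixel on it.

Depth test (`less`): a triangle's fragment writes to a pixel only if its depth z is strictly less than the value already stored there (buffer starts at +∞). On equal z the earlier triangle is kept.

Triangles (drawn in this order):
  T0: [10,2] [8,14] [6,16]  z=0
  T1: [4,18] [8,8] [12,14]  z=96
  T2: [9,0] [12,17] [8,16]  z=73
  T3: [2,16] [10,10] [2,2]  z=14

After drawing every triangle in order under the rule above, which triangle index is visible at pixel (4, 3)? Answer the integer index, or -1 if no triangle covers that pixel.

T0:
  2·area = 20
  edge (10, 2)→(8, 14): d=(-2,12) right/bottom  bias=-1
  edge (8, 14)→(6, 16): d=(-2,2) right/bottom  bias=-1
  edge (6, 16)→(10, 2): d=(4,-14) top-left  bias=+0
    (4,3)@(9, 7): e=[2,12,6] → X
    (5,3)@(11, 7): e=[-22,8,34] → .
    (4,4)@(9, 9): e=[-2,8,14] → .
    (5,5)@(11, 11): e=[-30,0,50] → .  [on edge]
    (3,6)@(7, 13): e=[14,4,2] → X
    (4,6)@(9, 13): e=[-10,0,30] → .  [on edge]
    (3,7)@(7, 15): e=[10,0,10] → .  [on edge]
    (2,8)@(5, 17): e=[30,0,-10] → .  [on edge]
    (1,9)@(3, 19): e=[50,0,-30] → .  [on edge]
  covered (2 px):
    . . . . . .
    . . . . . .
    . . . . . .
    . . . . X .
    . . . . . .
    . . . . . .
    . . . X . .
    . . . . . .
    . . . . . .
    . . . . . .
T1:
  2·area = 64
  edge (4, 18)→(8, 8): d=(4,-10) top-left  bias=+0
  edge (8, 8)→(12, 14): d=(4,6) right/bottom  bias=-1
  edge (12, 14)→(4, 18): d=(-8,4) right/bottom  bias=-1
    (3,5)@(7, 11): e=[2,18,44] → X
    (4,5)@(9, 11): e=[22,6,36] → X
    (5,5)@(11, 11): e=[42,-6,28] → .
    (3,6)@(7, 13): e=[10,26,28] → X
    (5,6)@(11, 13): e=[50,2,12] → X
    (3,7)@(7, 15): e=[18,34,12] → X
    (5,7)@(11, 15): e=[58,10,-4] → .
    (2,8)@(5, 17): e=[6,54,4] → X
    (3,8)@(7, 17): e=[26,42,-4] → .
    (4,8)@(9, 17): e=[46,30,-12] → .
    (2,9)@(5, 19): e=[14,62,-12] → .
  covered (8 px):
    . . . . . .
    . . . . . .
    . . . . . .
    . . . . . .
    . . . . . .
    . . . X X .
    . . . X X X
    . . . X X .
    . . X . . .
    . . . . . .
T2:
  2·area = 65
  edge (9, 0)→(12, 17): d=(3,17) right/bottom  bias=-1
  edge (12, 17)→(8, 16): d=(-4,-1) top-left  bias=+0
  edge (8, 16)→(9, 0): d=(1,-16) top-left  bias=+0
    (4,0)@(9, 1): e=[3,61,1] → X
    (5,0)@(11, 1): e=[-31,63,33] → .
    (4,1)@(9, 3): e=[9,53,3] → X
    (5,1)@(11, 3): e=[-25,55,35] → .
    (4,2)@(9, 5): e=[15,45,5] → X
    (5,2)@(11, 5): e=[-19,47,37] → .
    (4,3)@(9, 7): e=[21,37,7] → X
    (5,3)@(11, 7): e=[-13,39,39] → .
    (4,4)@(9, 9): e=[27,29,9] → X
    (5,4)@(11, 9): e=[-7,31,41] → .
    (4,5)@(9, 11): e=[33,21,11] → X
    (5,5)@(11, 11): e=[-1,23,43] → .
  covered (10 px):
    . . . . X .
    . . . . X .
    . . . . X .
    . . . . X .
    . . . . X .
    . . . . X .
    . . . . X X
    . . . . X X
    . . . . . .
    . . . . . .
T3:
  2·area = 112  (B↔C swapped to make it positive)
  edge (2, 16)→(2, 2): d=(0,-14) top-left  bias=+0
  edge (2, 2)→(10, 10): d=(8,8) right/bottom  bias=-1
  edge (10, 10)→(2, 16): d=(-8,6) right/bottom  bias=-1
    (0,0)@(1, 1): e=[-14,0,126] → .  [on edge]
    (1,1)@(3, 3): e=[14,0,98] → .  [on edge]
    (1,2)@(3, 5): e=[14,16,82] → X
    (2,2)@(5, 5): e=[42,0,70] → .  [on edge]
    (1,3)@(3, 7): e=[14,32,66] → X
    (2,3)@(5, 7): e=[42,16,54] → X
    (3,3)@(7, 7): e=[70,0,42] → .  [on edge]
    (1,4)@(3, 9): e=[14,48,50] → X
    (3,4)@(7, 9): e=[70,16,26] → X
    (4,4)@(9, 9): e=[98,0,14] → .  [on edge]
    (1,5)@(3, 11): e=[14,64,34] → X
    (4,5)@(9, 11): e=[98,16,-2] → .
    (5,5)@(11, 11): e=[126,0,-14] → .  [on edge]
  covered (12 px):
    . . . . . .
    . . . . . .
    . X . . . .
    . X X . . .
    . X X X . .
    . X X X . .
    . X X . . .
    . X . . . .
    . . . . . .
    . . . . . .

Z-buffer (winner per pixel, '.' = empty):
  . . . . 2 .
  . . . . 2 .
  . 3 . . 2 .
  . 3 3 . 0 .
  . 3 3 3 2 .
  . 3 3 3 2 .
  . 3 3 0 2 2
  . 3 . 1 2 2
  . . 1 . . .
  . . . . . .

Result: 0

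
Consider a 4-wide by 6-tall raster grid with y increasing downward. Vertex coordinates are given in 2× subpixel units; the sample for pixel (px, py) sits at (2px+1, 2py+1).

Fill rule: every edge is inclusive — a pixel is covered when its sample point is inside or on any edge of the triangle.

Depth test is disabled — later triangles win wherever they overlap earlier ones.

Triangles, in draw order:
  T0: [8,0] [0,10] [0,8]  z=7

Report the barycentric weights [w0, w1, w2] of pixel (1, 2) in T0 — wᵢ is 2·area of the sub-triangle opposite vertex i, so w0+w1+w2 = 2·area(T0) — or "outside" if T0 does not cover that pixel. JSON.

T0:
  2·area = 16
  edge (8, 0)→(0, 10): d=(-8,10) inclusive
  edge (0, 10)→(0, 8): d=(0,-2) inclusive
  edge (0, 8)→(8, 0): d=(8,-8) inclusive
    (3,0)@(7, 1): e=[2,14,0] → #  [on edge]
    (2,1)@(5, 3): e=[6,10,0] → #  [on edge]
    (3,1)@(7, 3): e=[-14,14,16] → ·
    (1,2)@(3, 5): e=[10,6,0] → #  [on edge]
    (2,2)@(5, 5): e=[-10,10,16] → ·
    (0,3)@(1, 7): e=[14,2,0] → #  [on edge]
    (1,3)@(3, 7): e=[-6,6,16] → ·
    (0,4)@(1, 9): e=[-2,2,16] → ·
  covered (4 px):
    · · · #
    · · # ·
    · # · ·
    # · · ·
    · · · ·
    · · · ·

Result: [6,0,10]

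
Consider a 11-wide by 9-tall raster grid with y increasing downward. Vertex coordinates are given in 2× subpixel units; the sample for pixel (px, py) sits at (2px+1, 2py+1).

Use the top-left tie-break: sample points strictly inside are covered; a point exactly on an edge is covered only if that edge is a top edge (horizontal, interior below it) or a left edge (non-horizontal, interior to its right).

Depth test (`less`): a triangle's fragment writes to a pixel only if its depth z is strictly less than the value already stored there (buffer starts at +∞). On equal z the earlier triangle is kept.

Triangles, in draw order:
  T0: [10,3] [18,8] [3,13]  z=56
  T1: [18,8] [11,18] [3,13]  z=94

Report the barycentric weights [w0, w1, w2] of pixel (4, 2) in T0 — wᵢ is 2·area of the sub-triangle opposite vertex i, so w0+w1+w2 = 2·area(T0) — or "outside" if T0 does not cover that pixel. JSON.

T0:
  2·area = 115
  edge (10, 3)→(18, 8): d=(8,5) right/bottom  bias=-1
  edge (18, 8)→(3, 13): d=(-15,5) right/bottom  bias=-1
  edge (3, 13)→(10, 3): d=(7,-10) top-left  bias=+0
    (4,2)@(9, 5): e=[21,90,4] → X
    (5,2)@(11, 5): e=[11,80,24] → X
    (6,2)@(13, 5): e=[1,70,44] → X
    (7,2)@(15, 5): e=[-9,60,64] → .
    (4,3)@(9, 7): e=[37,60,18] → X
    (7,3)@(15, 7): e=[7,30,78] → X
    (8,3)@(17, 7): e=[-3,20,98] → .
    (10,3)@(21, 7): e=[-23,0,138] → .  [on edge]
    (3,4)@(7, 9): e=[63,40,12] → X
    (7,4)@(15, 9): e=[23,0,92] → .  [on edge]
    (2,5)@(5, 11): e=[89,20,6] → X
    (4,5)@(9, 11): e=[69,0,46] → .  [on edge]
    (1,6)@(3, 13): e=[115,0,0] → .  [on edge]
  covered (13 px):
    . . . . . . . . . . .
    . . . . . . . . . . .
    . . . . X X X . . . .
    . . . . X X X X . . .
    . . . X X X X . . . .
    . . X X . . . . . . .
    . . . . . . . . . . .
    . . . . . . . . . . .
    . . . . . . . . . . .
T1:
  2·area = 115
  edge (18, 8)→(11, 18): d=(-7,10) right/bottom  bias=-1
  edge (11, 18)→(3, 13): d=(-8,-5) top-left  bias=+0
  edge (3, 13)→(18, 8): d=(15,-5) top-left  bias=+0
    (10,3)@(21, 7): e=[-23,138,0] → .  [on edge]
    (7,4)@(15, 9): e=[23,92,0] → X  [on edge]
    (8,4)@(17, 9): e=[3,102,10] → X
    (9,4)@(19, 9): e=[-17,112,20] → .
    (4,5)@(9, 11): e=[69,46,0] → X  [on edge]
    (5,5)@(11, 11): e=[49,56,10] → X
    (6,5)@(13, 11): e=[29,66,20] → X
    (8,5)@(17, 11): e=[-11,86,40] → .
    (1,6)@(3, 13): e=[115,0,0] → X  [on edge]
    (2,6)@(5, 13): e=[95,10,10] → X
    (3,6)@(7, 13): e=[75,20,20] → X
    (7,6)@(15, 13): e=[-5,60,60] → .
  covered (17 px):
    . . . . . . . . . . .
    . . . . . . . . . . .
    . . . . . . . . . . .
    . . . . . . . . . . .
    . . . . . . . X X . .
    . . . . X X X X . . .
    . X X X X X X . . . .
    . . . X X X X . . . .
    . . . . . X . . . . .

Final: [90,4,21]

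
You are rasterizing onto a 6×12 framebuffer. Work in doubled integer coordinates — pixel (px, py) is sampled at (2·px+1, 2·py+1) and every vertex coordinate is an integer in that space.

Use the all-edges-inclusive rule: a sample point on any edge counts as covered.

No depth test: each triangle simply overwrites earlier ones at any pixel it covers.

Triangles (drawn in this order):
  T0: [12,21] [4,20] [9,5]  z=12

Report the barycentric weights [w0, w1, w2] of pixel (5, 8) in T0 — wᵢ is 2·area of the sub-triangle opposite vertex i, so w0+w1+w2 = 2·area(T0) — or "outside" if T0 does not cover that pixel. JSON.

T0:
  2·area = 125
  edge (12, 21)→(4, 20): d=(-8,-1) inclusive
  edge (4, 20)→(9, 5): d=(5,-15) inclusive
  edge (9, 5)→(12, 21): d=(3,16) inclusive
    (4,2)@(9, 5): e=[125,0,0] → X  [on edge]
    (5,2)@(11, 5): e=[127,30,-32] → .
    (4,3)@(9, 7): e=[109,10,6] → X
    (5,3)@(11, 7): e=[111,40,-26] → .
    (4,4)@(9, 9): e=[93,20,12] → X
    (5,4)@(11, 9): e=[95,50,-20] → .
    (3,5)@(7, 11): e=[75,0,50] → X  [on edge]
    (5,5)@(11, 11): e=[79,60,-14] → .
    (3,6)@(7, 13): e=[59,10,56] → X
    (5,6)@(11, 13): e=[63,70,-8] → .
    (3,7)@(7, 15): e=[43,20,62] → X
    (5,7)@(11, 15): e=[47,80,-2] → .
    (2,8)@(5, 17): e=[25,0,100] → X  [on edge]
    (1,11)@(3, 23): e=[-25,0,150] → .  [on edge]
  covered (17 px):
    . . . . . .
    . . . . . .
    . . . . X .
    . . . . X .
    . . . . X .
    . . . X X .
    . . . X X .
    . . . X X .
    . . X X X X
    . . X X X X
    . . . . . .
    . . . . . .

Final: [90,4,31]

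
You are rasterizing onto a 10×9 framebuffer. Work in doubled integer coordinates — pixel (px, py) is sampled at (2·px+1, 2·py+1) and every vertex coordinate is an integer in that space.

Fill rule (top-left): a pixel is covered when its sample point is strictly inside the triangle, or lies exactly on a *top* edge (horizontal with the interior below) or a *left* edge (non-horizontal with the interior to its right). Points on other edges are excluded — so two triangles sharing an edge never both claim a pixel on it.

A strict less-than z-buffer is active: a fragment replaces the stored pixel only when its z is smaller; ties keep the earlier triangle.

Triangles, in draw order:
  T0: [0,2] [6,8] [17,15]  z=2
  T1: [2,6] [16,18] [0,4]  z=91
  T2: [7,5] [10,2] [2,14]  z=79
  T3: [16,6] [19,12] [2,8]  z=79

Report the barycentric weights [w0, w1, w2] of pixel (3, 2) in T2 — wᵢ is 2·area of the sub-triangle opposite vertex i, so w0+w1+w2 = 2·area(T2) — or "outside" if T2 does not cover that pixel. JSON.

T0:
  2·area = 24  (B↔C swapped to make it positive)
  edge (0, 2)→(17, 15): d=(17,13) right/bottom  bias=-1
  edge (17, 15)→(6, 8): d=(-11,-7) top-left  bias=+0
  edge (6, 8)→(0, 2): d=(-6,-6) top-left  bias=+0
    (0,1)@(1, 3): e=[4,20,0] → #  [on edge]
    (1,1)@(3, 3): e=[-22,34,12] → ·
    (0,2)@(1, 5): e=[38,-2,-12] → ·
    (1,2)@(3, 5): e=[12,12,0] → #  [on edge]
    (2,2)@(5, 5): e=[-14,26,12] → ·
    (1,3)@(3, 7): e=[46,-10,-12] → ·
    (2,3)@(5, 7): e=[20,4,0] → #  [on edge]
    (3,3)@(7, 7): e=[-6,18,12] → ·
    (2,4)@(5, 9): e=[54,-18,-12] → ·
    (3,4)@(7, 9): e=[28,-4,0] → ·  [on edge]
    (4,4)@(9, 9): e=[2,10,12] → #
    (5,4)@(11, 9): e=[-24,24,24] → ·
    (4,5)@(9, 11): e=[36,-12,0] → ·  [on edge]
    (5,6)@(11, 13): e=[44,-20,0] → ·  [on edge]
    (6,7)@(13, 15): e=[52,-28,0] → ·  [on edge]
    (8,7)@(17, 15): e=[0,0,24] → ·  [on edge]
    (7,8)@(15, 17): e=[60,-36,0] → ·  [on edge]
  covered (5 px):
    · · · · · · · · · ·
    # · · · · · · · · ·
    · # · · · · · · · ·
    · · # · · · · · · ·
    · · · · # · · · · ·
    · · · · · # · · · ·
    · · · · · · · · · ·
    · · · · · · · · · ·
    · · · · · · · · · ·
T1:
  2·area = 4  (B↔C swapped to make it positive)
  edge (2, 6)→(0, 4): d=(-2,-2) top-left  bias=+0
  edge (0, 4)→(16, 18): d=(16,14) right/bottom  bias=-1
  edge (16, 18)→(2, 6): d=(-14,-12) top-left  bias=+0
    (0,2)@(1, 5): e=[0,2,2] → #  [on edge]
    (1,2)@(3, 5): e=[4,-26,26] → ·
    (0,3)@(1, 7): e=[-4,34,-26] → ·
    (1,3)@(3, 7): e=[0,6,-2] → ·  [on edge]
    (2,4)@(5, 9): e=[0,10,-6] → ·  [on edge]
    (3,5)@(7, 11): e=[0,14,-10] → ·  [on edge]
    (4,6)@(9, 13): e=[0,18,-14] → ·  [on edge]
    (5,7)@(11, 15): e=[0,22,-18] → ·  [on edge]
    (6,8)@(13, 17): e=[0,26,-22] → ·  [on edge]
  covered (1 px):
    · · · · · · · · · ·
    · · · · · · · · · ·
    # · · · · · · · · ·
    · · · · · · · · · ·
    · · · · · · · · · ·
    · · · · · · · · · ·
    · · · · · · · · · ·
    · · · · · · · · · ·
    · · · · · · · · · ·
T2:
  2·area = 12
  edge (7, 5)→(10, 2): d=(3,-3) top-left  bias=+0
  edge (10, 2)→(2, 14): d=(-8,12) right/bottom  bias=-1
  edge (2, 14)→(7, 5): d=(5,-9) top-left  bias=+0
    (5,0)@(11, 1): e=[0,-4,16] → ·  [on edge]
    (4,1)@(9, 3): e=[0,4,8] → #  [on edge]
    (5,1)@(11, 3): e=[6,-20,26] → ·
    (3,2)@(7, 5): e=[0,12,0] → #  [on edge]
    (4,2)@(9, 5): e=[6,-12,18] → ·
    (2,3)@(5, 7): e=[0,20,-8] → ·  [on edge]
    (3,3)@(7, 7): e=[6,-4,10] → ·
    (1,4)@(3, 9): e=[0,28,-16] → ·  [on edge]
    (2,4)@(5, 9): e=[6,4,2] → #
    (3,4)@(7, 9): e=[12,-20,20] → ·
    (0,5)@(1, 11): e=[0,36,-24] → ·  [on edge]
    (2,5)@(5, 11): e=[12,-12,12] → ·
  covered (3 px):
    · · · · · · · · · ·
    · · · · # · · · · ·
    · · · # · · · · · ·
    · · · · · · · · · ·
    · · # · · · · · · ·
    · · · · · · · · · ·
    · · · · · · · · · ·
    · · · · · · · · · ·
    · · · · · · · · · ·
T3:
  2·area = 90
  edge (16, 6)→(19, 12): d=(3,6) right/bottom  bias=-1
  edge (19, 12)→(2, 8): d=(-17,-4) top-left  bias=+0
  edge (2, 8)→(16, 6): d=(14,-2) top-left  bias=+0
    (4,3)@(9, 7): e=[45,45,0] → #  [on edge]
    (5,3)@(11, 7): e=[33,53,4] → #
    (6,3)@(13, 7): e=[21,61,8] → #
    (7,3)@(15, 7): e=[9,69,12] → #
    (8,3)@(17, 7): e=[-3,77,16] → ·
    (3,4)@(7, 9): e=[63,3,24] → #
    (8,4)@(17, 9): e=[3,43,44] → #
    (9,4)@(19, 9): e=[-9,51,48] → ·
    (3,5)@(7, 11): e=[69,-31,52] → ·
    (4,5)@(9, 11): e=[57,-23,56] → ·
    (5,5)@(11, 11): e=[45,-15,60] → ·
    (6,5)@(13, 11): e=[33,-7,64] → ·
  covered (12 px):
    · · · · · · · · · ·
    · · · · · · · · · ·
    · · · · · · · · · ·
    · · · · # # # # · ·
    · · · # # # # # # ·
    · · · · · · · # # ·
    · · · · · · · · · ·
    · · · · · · · · · ·
    · · · · · · · · · ·

Answer: [12,0,0]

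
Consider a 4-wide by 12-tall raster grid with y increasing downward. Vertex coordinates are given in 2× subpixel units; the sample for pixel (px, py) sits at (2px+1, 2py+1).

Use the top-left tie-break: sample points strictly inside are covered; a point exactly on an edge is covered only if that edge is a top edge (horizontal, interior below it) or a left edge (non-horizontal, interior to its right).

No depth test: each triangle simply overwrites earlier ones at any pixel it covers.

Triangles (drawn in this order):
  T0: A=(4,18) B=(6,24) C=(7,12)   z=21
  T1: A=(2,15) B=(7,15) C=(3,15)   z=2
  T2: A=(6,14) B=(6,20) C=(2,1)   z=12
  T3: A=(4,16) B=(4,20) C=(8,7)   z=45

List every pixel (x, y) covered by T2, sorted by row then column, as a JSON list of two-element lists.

T0:
  2·area = 30  (B↔C swapped to make it positive)
  edge (4, 18)→(7, 12): d=(3,-6) top-left  bias=+0
  edge (7, 12)→(6, 24): d=(-1,12) right/bottom  bias=-1
  edge (6, 24)→(4, 18): d=(-2,-6) top-left  bias=+0
    (0,4)@(1, 9): e=[-45,75,0] → .  [on edge]
    (1,7)@(3, 15): e=[-15,45,0] → .  [on edge]
    (2,8)@(5, 17): e=[3,19,8] → X
    (3,8)@(7, 17): e=[15,-5,20] → .
    (2,9)@(5, 19): e=[9,17,4] → X
    (3,9)@(7, 19): e=[21,-7,16] → .
    (2,10)@(5, 21): e=[15,15,0] → X  [on edge]
    (3,10)@(7, 21): e=[27,-9,12] → .
    (2,11)@(5, 23): e=[21,13,-4] → .
  covered (3 px):
    . . . .
    . . . .
    . . . .
    . . . .
    . . . .
    . . . .
    . . . .
    . . . .
    . . X .
    . . X .
    . . X .
    . . . .
T1:
  degenerate (2·area = 0) — covers nothing
T2:
  2·area = 24
  edge (6, 14)→(6, 20): d=(0,6) right/bottom  bias=-1
  edge (6, 20)→(2, 1): d=(-4,-19) top-left  bias=+0
  edge (2, 1)→(6, 14): d=(4,13) right/bottom  bias=-1
    (1,2)@(3, 5): e=[18,3,3] → X
    (2,2)@(5, 5): e=[6,41,-23] → .
    (1,3)@(3, 7): e=[18,-5,11] → .
    (2,5)@(5, 11): e=[6,17,1] → X
    (3,5)@(7, 11): e=[-6,55,-25] → .
    (2,6)@(5, 13): e=[6,9,9] → X
    (3,6)@(7, 13): e=[-6,47,-17] → .
    (2,7)@(5, 15): e=[6,1,17] → X
    (3,7)@(7, 15): e=[-6,39,-9] → .
    (2,8)@(5, 17): e=[6,-7,25] → .
  covered (4 px):
    . . . .
    . . . .
    . X . .
    . . . .
    . . . .
    . . X .
    . . X .
    . . X .
    . . . .
    . . . .
    . . . .
    . . . .
T3:
  2·area = 16  (B↔C swapped to make it positive)
  edge (4, 16)→(8, 7): d=(4,-9) top-left  bias=+0
  edge (8, 7)→(4, 20): d=(-4,13) right/bottom  bias=-1
  edge (4, 20)→(4, 16): d=(0,-4) top-left  bias=+0
    (2,7)@(5, 15): e=[5,7,4] → X
    (3,7)@(7, 15): e=[23,-19,12] → .
    (2,8)@(5, 17): e=[13,-1,4] → .
  covered (1 px):
    . . . .
    . . . .
    . . . .
    . . . .
    . . . .
    . . . .
    . . . .
    . . X .
    . . . .
    . . . .
    . . . .
    . . . .

Final: [[1,2],[2,5],[2,6],[2,7]]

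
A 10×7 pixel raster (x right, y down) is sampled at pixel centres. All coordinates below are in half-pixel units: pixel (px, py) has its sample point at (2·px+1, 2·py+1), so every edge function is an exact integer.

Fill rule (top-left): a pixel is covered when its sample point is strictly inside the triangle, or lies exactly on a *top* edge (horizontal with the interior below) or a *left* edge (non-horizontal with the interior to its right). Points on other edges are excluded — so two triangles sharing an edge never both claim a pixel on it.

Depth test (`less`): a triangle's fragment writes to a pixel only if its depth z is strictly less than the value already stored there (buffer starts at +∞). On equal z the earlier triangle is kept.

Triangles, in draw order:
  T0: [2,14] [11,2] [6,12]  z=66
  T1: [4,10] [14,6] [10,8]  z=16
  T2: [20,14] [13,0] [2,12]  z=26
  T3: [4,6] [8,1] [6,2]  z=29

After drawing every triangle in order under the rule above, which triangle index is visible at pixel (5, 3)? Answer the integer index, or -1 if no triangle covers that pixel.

T0:
  2·area = 30
  edge (2, 14)→(11, 2): d=(9,-12) top-left  bias=+0
  edge (11, 2)→(6, 12): d=(-5,10) right/bottom  bias=-1
  edge (6, 12)→(2, 14): d=(-4,2) right/bottom  bias=-1
    (4,2)@(9, 5): e=[3,5,22] → █
    (5,2)@(11, 5): e=[27,-15,18] → ·
    (4,3)@(9, 7): e=[21,-5,14] → ·
    (3,4)@(7, 9): e=[15,5,10] → █
    (4,4)@(9, 9): e=[39,-15,6] → ·
    (2,5)@(5, 11): e=[9,15,6] → █
    (3,5)@(7, 11): e=[33,-5,2] → ·
    (1,6)@(3, 13): e=[3,25,2] → █
    (2,6)@(5, 13): e=[27,5,-2] → ·
  covered (4 px):
    · · · · · · · · · ·
    · · · · · · · · · ·
    · · · · █ · · · · ·
    · · · · · · · · · ·
    · · · █ · · · · · ·
    · · █ · · · · · · ·
    · █ · · · · · · · ·
T1:
  2·area = 4
  edge (4, 10)→(14, 6): d=(10,-4) top-left  bias=+0
  edge (14, 6)→(10, 8): d=(-4,2) right/bottom  bias=-1
  edge (10, 8)→(4, 10): d=(-6,2) right/bottom  bias=-1
    (9,2)@(19, 5): e=[10,-6,0] → ·  [on edge]
    (6,3)@(13, 7): e=[6,-2,0] → ·  [on edge]
    (3,4)@(7, 9): e=[2,2,0] → ·  [on edge]
    (0,5)@(1, 11): e=[-2,6,0] → ·  [on edge]
  covered (0 px):
    · · · · · · · · · ·
    · · · · · · · · · ·
    · · · · · · · · · ·
    · · · · · · · · · ·
    · · · · · · · · · ·
    · · · · · · · · · ·
    · · · · · · · · · ·
T2:
  2·area = 238  (B↔C swapped to make it positive)
  edge (20, 14)→(2, 12): d=(-18,-2) top-left  bias=+0
  edge (2, 12)→(13, 0): d=(11,-12) top-left  bias=+0
  edge (13, 0)→(20, 14): d=(7,14) right/bottom  bias=-1
    (6,0)@(13, 1): e=[220,11,7] → █
    (7,0)@(15, 1): e=[224,35,-21] → ·
    (5,1)@(11, 3): e=[180,9,49] → █
    (7,1)@(15, 3): e=[188,57,-7] → ·
    (4,2)@(9, 5): e=[140,7,91] → █
    (7,2)@(15, 5): e=[152,79,7] → █
    (8,2)@(17, 5): e=[156,103,-21] → ·
    (3,3)@(7, 7): e=[100,5,133] → █
    (8,3)@(17, 7): e=[120,125,-7] → ·
    (2,4)@(5, 9): e=[60,3,175] → █
    (8,4)@(17, 9): e=[84,147,7] → █
    (9,4)@(19, 9): e=[88,171,-21] → ·
    (5,6)@(11, 13): e=[0,119,119] → █  [on edge]
  covered (32 px):
    · · · · · · █ · · ·
    · · · · · █ █ · · ·
    · · · · █ █ █ █ · ·
    · · · █ █ █ █ █ · ·
    · · █ █ █ █ █ █ █ ·
    · █ █ █ █ █ █ █ █ ·
    · · · · · █ █ █ █ █
T3:
  2·area = 6  (B↔C swapped to make it positive)
  edge (4, 6)→(6, 2): d=(2,-4) top-left  bias=+0
  edge (6, 2)→(8, 1): d=(2,-1) top-left  bias=+0
  edge (8, 1)→(4, 6): d=(-4,5) right/bottom  bias=-1
  covered (0 px):
    · · · · · · · · · ·
    · · · · · · · · · ·
    · · · · · · · · · ·
    · · · · · · · · · ·
    · · · · · · · · · ·
    · · · · · · · · · ·
    · · · · · · · · · ·

Z-buffer (winner per pixel, '.' = empty):
  . . . . . . 2 . . .
  . . . . . 2 2 . . .
  . . . . 2 2 2 2 . .
  . . . 2 2 2 2 2 . .
  . . 2 2 2 2 2 2 2 .
  . 2 2 2 2 2 2 2 2 .
  . 0 . . . 2 2 2 2 2

Result: 2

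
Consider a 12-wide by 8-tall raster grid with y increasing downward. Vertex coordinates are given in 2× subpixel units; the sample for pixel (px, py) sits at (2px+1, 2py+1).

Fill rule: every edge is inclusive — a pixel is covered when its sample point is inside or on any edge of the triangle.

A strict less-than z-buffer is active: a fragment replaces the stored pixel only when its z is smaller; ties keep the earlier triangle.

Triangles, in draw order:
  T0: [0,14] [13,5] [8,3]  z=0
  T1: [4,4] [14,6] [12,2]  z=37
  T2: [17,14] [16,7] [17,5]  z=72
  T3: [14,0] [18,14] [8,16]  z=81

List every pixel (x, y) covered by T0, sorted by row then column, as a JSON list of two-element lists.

T0:
  2·area = 71  (B↔C swapped to make it positive)
  edge (0, 14)→(8, 3): d=(8,-11) inclusive
  edge (8, 3)→(13, 5): d=(5,2) inclusive
  edge (13, 5)→(0, 14): d=(-13,9) inclusive
    (1,0)@(3, 1): e=[-71,0,142] → .  [on edge]
    (3,2)@(7, 5): e=[5,12,54] → X
    (4,2)@(9, 5): e=[27,8,36] → X
    (5,2)@(11, 5): e=[49,4,18] → X
    (6,2)@(13, 5): e=[71,0,0] → X  [on edge]
    (7,2)@(15, 5): e=[93,-4,-18] → .
    (3,3)@(7, 7): e=[21,22,28] → X
    (5,3)@(11, 7): e=[65,14,-8] → .
    (6,3)@(13, 7): e=[87,10,-26] → .
    (2,4)@(5, 9): e=[15,36,20] → X
    (4,4)@(9, 9): e=[59,28,-16] → .
    (11,4)@(23, 9): e=[213,0,-142] → .  [on edge]
  covered (10 px):
    . . . . . . . . . . . .
    . . . . . . . . . . . .
    . . . X X X X . . . . .
    . . . X X . . . . . . .
    . . X X . . . . . . . .
    . X . . . . . . . . . .
    X . . . . . . . . . . .
    . . . . . . . . . . . .
T1:
  2·area = 36  (B↔C swapped to make it positive)
  edge (4, 4)→(12, 2): d=(8,-2) inclusive
  edge (12, 2)→(14, 6): d=(2,4) inclusive
  edge (14, 6)→(4, 4): d=(-10,-2) inclusive
    (4,1)@(9, 3): e=[2,14,20] → X
    (5,1)@(11, 3): e=[6,6,24] → X
    (6,1)@(13, 3): e=[10,-2,28] → .
    (4,2)@(9, 5): e=[18,18,0] → X  [on edge]
    (6,2)@(13, 5): e=[26,2,8] → X
    (7,2)@(15, 5): e=[30,-6,12] → .
    (4,3)@(9, 7): e=[34,22,-20] → .
    (5,3)@(11, 7): e=[38,14,-16] → .
    (6,3)@(13, 7): e=[42,6,-12] → .
    (9,3)@(19, 7): e=[54,-18,0] → .  [on edge]
  covered (5 px):
    . . . . . . . . . . . .
    . . . . X X . . . . . .
    . . . . X X X . . . . .
    . . . . . . . . . . . .
    . . . . . . . . . . . .
    . . . . . . . . . . . .
    . . . . . . . . . . . .
    . . . . . . . . . . . .
T2:
  2·area = 9
  edge (17, 14)→(16, 7): d=(-1,-7) inclusive
  edge (16, 7)→(17, 5): d=(1,-2) inclusive
  edge (17, 5)→(17, 14): d=(0,9) inclusive
    (8,0)@(17, 1): e=[13,-4,0] → .  [on edge]
    (9,0)@(19, 1): e=[27,0,-18] → .  [on edge]
    (8,1)@(17, 3): e=[11,-2,0] → .  [on edge]
    (8,2)@(17, 5): e=[9,0,0] → X  [on edge]
    (9,2)@(19, 5): e=[23,4,-18] → .
    (8,3)@(17, 7): e=[7,2,0] → X  [on edge]
    (9,3)@(19, 7): e=[21,6,-18] → .
    (7,4)@(15, 9): e=[-9,0,18] → .  [on edge]
    (8,4)@(17, 9): e=[5,4,0] → X  [on edge]
    (9,4)@(19, 9): e=[19,8,-18] → .
    (8,5)@(17, 11): e=[3,6,0] → X  [on edge]
    (9,5)@(19, 11): e=[17,10,-18] → .
    (6,6)@(13, 13): e=[-27,0,36] → .  [on edge]
    (8,6)@(17, 13): e=[1,8,0] → X  [on edge]
    (8,7)@(17, 15): e=[-1,10,0] → .  [on edge]
  covered (5 px):
    . . . . . . . . . . . .
    . . . . . . . . . . . .
    . . . . . . . . X . . .
    . . . . . . . . X . . .
    . . . . . . . . X . . .
    . . . . . . . . X . . .
    . . . . . . . . X . . .
    . . . . . . . . . . . .
T3:
  2·area = 148
  edge (14, 0)→(18, 14): d=(4,14) inclusive
  edge (18, 14)→(8, 16): d=(-10,2) inclusive
  edge (8, 16)→(14, 0): d=(6,-16) inclusive
    (6,1)@(13, 3): e=[26,120,2] → X
    (7,1)@(15, 3): e=[-2,116,34] → .
    (6,2)@(13, 5): e=[34,100,14] → X
    (7,2)@(15, 5): e=[6,96,46] → X
    (8,2)@(17, 5): e=[-22,92,78] → .
    (6,3)@(13, 7): e=[42,80,26] → X
    (8,3)@(17, 7): e=[-14,72,90] → .
    (5,4)@(11, 9): e=[78,64,6] → X
    (8,4)@(17, 9): e=[-6,52,102] → .
    (5,5)@(11, 11): e=[86,44,18] → X
    (8,5)@(17, 11): e=[2,32,114] → X
    (9,5)@(19, 11): e=[-26,28,146] → .
    (11,6)@(23, 13): e=[-74,0,222] → .  [on edge]
    (6,7)@(13, 15): e=[74,0,74] → X  [on edge]
  covered (19 px):
    . . . . . . . . . . . .
    . . . . . . X . . . . .
    . . . . . . X X . . . .
    . . . . . . X X . . . .
    . . . . . X X X . . . .
    . . . . . X X X X . . .
    . . . . . X X X X . . .
    . . . . X X X . . . . .

Final: [[3,2],[4,2],[5,2],[6,2],[3,3],[4,3],[2,4],[3,4],[1,5],[0,6]]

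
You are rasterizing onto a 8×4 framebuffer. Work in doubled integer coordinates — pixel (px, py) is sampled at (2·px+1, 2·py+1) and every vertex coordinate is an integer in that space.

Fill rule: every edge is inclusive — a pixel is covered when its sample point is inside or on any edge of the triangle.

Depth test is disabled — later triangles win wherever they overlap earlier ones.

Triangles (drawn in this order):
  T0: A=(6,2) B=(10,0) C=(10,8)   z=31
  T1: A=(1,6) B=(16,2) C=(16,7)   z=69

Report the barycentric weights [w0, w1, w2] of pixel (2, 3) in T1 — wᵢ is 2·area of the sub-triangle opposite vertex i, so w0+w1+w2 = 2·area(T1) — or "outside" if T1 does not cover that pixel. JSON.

T0:
  2·area = 32
  edge (6, 2)→(10, 0): d=(4,-2) inclusive
  edge (10, 0)→(10, 8): d=(0,8) inclusive
  edge (10, 8)→(6, 2): d=(-4,-6) inclusive
    (4,0)@(9, 1): e=[2,8,22] → #
    (5,0)@(11, 1): e=[6,-8,34] → ·
    (3,1)@(7, 3): e=[6,24,2] → #
    (5,1)@(11, 3): e=[14,-8,26] → ·
    (3,2)@(7, 5): e=[14,24,-6] → ·
    (4,2)@(9, 5): e=[18,8,6] → #
    (5,2)@(11, 5): e=[22,-8,18] → ·
    (4,3)@(9, 7): e=[26,8,-2] → ·
  covered (4 px):
    · · · · # · · ·
    · · · # # · · ·
    · · · · # · · ·
    · · · · · · · ·
T1:
  2·area = 75
  edge (1, 6)→(16, 2): d=(15,-4) inclusive
  edge (16, 2)→(16, 7): d=(0,5) inclusive
  edge (16, 7)→(1, 6): d=(-15,-1) inclusive
    (6,1)@(13, 3): e=[3,15,57] → #
    (7,1)@(15, 3): e=[11,5,59] → #
    (2,2)@(5, 5): e=[1,55,19] → #
    (3,2)@(7, 5): e=[9,45,21] → #
    (4,2)@(9, 5): e=[17,35,23] → #
    (5,2)@(11, 5): e=[25,25,25] → #
    (2,3)@(5, 7): e=[31,55,-11] → ·
    (3,3)@(7, 7): e=[39,45,-9] → ·
    (4,3)@(9, 7): e=[47,35,-7] → ·
    (5,3)@(11, 7): e=[55,25,-5] → ·
    (6,3)@(13, 7): e=[63,15,-3] → ·
    (7,3)@(15, 7): e=[71,5,-1] → ·
  covered (8 px):
    · · · · · · · ·
    · · · · · · # #
    · · # # # # # #
    · · · · · · · ·

Result: "outside"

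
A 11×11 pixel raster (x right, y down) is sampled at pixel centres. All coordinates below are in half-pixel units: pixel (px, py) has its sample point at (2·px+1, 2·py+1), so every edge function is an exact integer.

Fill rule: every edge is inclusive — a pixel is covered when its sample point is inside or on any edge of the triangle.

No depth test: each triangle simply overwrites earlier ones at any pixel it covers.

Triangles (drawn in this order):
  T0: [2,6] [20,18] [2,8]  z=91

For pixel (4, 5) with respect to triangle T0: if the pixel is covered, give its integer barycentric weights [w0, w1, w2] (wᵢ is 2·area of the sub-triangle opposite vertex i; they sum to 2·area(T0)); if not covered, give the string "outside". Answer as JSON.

T0:
  2·area = 36
  edge (2, 6)→(20, 18): d=(18,12) inclusive
  edge (20, 18)→(2, 8): d=(-18,-10) inclusive
  edge (2, 8)→(2, 6): d=(0,-2) inclusive
    (1,3)@(3, 7): e=[6,28,2] → #
    (2,3)@(5, 7): e=[-18,48,6] → ·
    (1,4)@(3, 9): e=[42,-8,2] → ·
    (2,4)@(5, 9): e=[18,12,6] → #
    (3,4)@(7, 9): e=[-6,32,10] → ·
    (2,5)@(5, 11): e=[54,-24,6] → ·
    (4,5)@(9, 11): e=[6,16,14] → #
    (5,5)@(11, 11): e=[-18,36,18] → ·
    (4,6)@(9, 13): e=[42,-20,14] → ·
    (5,6)@(11, 13): e=[18,0,18] → #  [on edge]
    (6,6)@(13, 13): e=[-6,20,22] → ·
    (5,7)@(11, 15): e=[54,-36,18] → ·
  covered (5 px):
    · · · · · · · · · · ·
    · · · · · · · · · · ·
    · · · · · · · · · · ·
    · # · · · · · · · · ·
    · · # · · · · · · · ·
    · · · · # · · · · · ·
    · · · · · # · · · · ·
    · · · · · · · # · · ·
    · · · · · · · · · · ·
    · · · · · · · · · · ·
    · · · · · · · · · · ·

Answer: [16,14,6]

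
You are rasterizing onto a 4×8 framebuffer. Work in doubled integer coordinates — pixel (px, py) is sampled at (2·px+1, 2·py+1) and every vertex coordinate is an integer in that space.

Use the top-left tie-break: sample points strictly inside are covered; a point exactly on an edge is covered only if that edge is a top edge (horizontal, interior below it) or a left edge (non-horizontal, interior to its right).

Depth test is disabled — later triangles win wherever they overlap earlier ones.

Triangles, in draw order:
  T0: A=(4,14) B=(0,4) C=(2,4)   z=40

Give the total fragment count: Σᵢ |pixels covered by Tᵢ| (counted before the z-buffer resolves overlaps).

T0:
  2·area = 20
  edge (4, 14)→(0, 4): d=(-4,-10) top-left  bias=+0
  edge (0, 4)→(2, 4): d=(2,0) top-left  bias=+0
  edge (2, 4)→(4, 14): d=(2,10) right/bottom  bias=-1
    (0,2)@(1, 5): e=[6,2,12] → █
    (1,2)@(3, 5): e=[26,2,-8] → ·
    (0,3)@(1, 7): e=[-2,6,16] → ·
    (1,4)@(3, 9): e=[10,10,0] → ·  [on edge]
    (1,5)@(3, 11): e=[2,14,4] → █
    (2,5)@(5, 11): e=[22,14,-16] → ·
    (1,6)@(3, 13): e=[-6,18,8] → ·
  covered (2 px):
    · · · ·
    · · · ·
    █ · · ·
    · · · ·
    · · · ·
    · █ · ·
    · · · ·
    · · · ·

Answer: 2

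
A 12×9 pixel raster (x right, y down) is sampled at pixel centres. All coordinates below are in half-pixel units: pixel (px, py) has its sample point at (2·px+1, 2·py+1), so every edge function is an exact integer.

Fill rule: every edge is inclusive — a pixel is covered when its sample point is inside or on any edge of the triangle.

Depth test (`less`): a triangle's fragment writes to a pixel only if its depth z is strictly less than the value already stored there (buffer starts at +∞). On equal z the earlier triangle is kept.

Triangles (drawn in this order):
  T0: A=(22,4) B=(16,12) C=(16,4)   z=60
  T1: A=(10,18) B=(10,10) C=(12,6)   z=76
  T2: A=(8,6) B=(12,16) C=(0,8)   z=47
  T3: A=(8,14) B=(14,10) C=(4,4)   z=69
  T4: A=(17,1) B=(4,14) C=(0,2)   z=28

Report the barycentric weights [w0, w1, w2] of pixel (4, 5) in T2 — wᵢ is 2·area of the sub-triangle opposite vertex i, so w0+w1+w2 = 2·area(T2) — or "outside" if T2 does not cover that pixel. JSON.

T0:
  2·area = 48
  edge (22, 4)→(16, 12): d=(-6,8) inclusive
  edge (16, 12)→(16, 4): d=(0,-8) inclusive
  edge (16, 4)→(22, 4): d=(6,0) inclusive
    (8,2)@(17, 5): e=[34,8,6] → #
    (9,2)@(19, 5): e=[18,24,6] → #
    (10,2)@(21, 5): e=[2,40,6] → #
    (11,2)@(23, 5): e=[-14,56,6] → ·
    (8,3)@(17, 7): e=[22,8,18] → #
    (10,3)@(21, 7): e=[-10,40,18] → ·
    (8,4)@(17, 9): e=[10,8,30] → #
    (9,4)@(19, 9): e=[-6,24,30] → ·
    (8,5)@(17, 11): e=[-2,8,42] → ·
  covered (6 px):
    · · · · · · · · · · · ·
    · · · · · · · · · · · ·
    · · · · · · · · # # # ·
    · · · · · · · · # # · ·
    · · · · · · · · # · · ·
    · · · · · · · · · · · ·
    · · · · · · · · · · · ·
    · · · · · · · · · · · ·
    · · · · · · · · · · · ·
T1:
  2·area = 16
  edge (10, 18)→(10, 10): d=(0,-8) inclusive
  edge (10, 10)→(12, 6): d=(2,-4) inclusive
  edge (12, 6)→(10, 18): d=(-2,12) inclusive
    (5,4)@(11, 9): e=[8,2,6] → #
    (6,4)@(13, 9): e=[24,10,-18] → ·
    (5,5)@(11, 11): e=[8,6,2] → #
    (6,5)@(13, 11): e=[24,14,-22] → ·
    (5,6)@(11, 13): e=[8,10,-2] → ·
  covered (2 px):
    · · · · · · · · · · · ·
    · · · · · · · · · · · ·
    · · · · · · · · · · · ·
    · · · · · · · · · · · ·
    · · · · · # · · · · · ·
    · · · · · # · · · · · ·
    · · · · · · · · · · · ·
    · · · · · · · · · · · ·
    · · · · · · · · · · · ·
T2:
  2·area = 88
  edge (8, 6)→(12, 16): d=(4,10) inclusive
  edge (12, 16)→(0, 8): d=(-12,-8) inclusive
  edge (0, 8)→(8, 6): d=(8,-2) inclusive
    (2,3)@(5, 7): e=[34,52,2] → #
    (3,3)@(7, 7): e=[14,68,6] → #
    (4,3)@(9, 7): e=[-6,84,10] → ·
    (1,4)@(3, 9): e=[62,12,14] → #
    (4,4)@(9, 9): e=[2,60,26] → #
    (5,4)@(11, 9): e=[-18,76,30] → ·
    (1,5)@(3, 11): e=[70,-12,30] → ·
    (2,5)@(5, 11): e=[50,4,34] → #
    (5,5)@(11, 11): e=[-10,52,46] → ·
    (2,6)@(5, 13): e=[58,-20,50] → ·
    (3,6)@(7, 13): e=[38,-4,54] → ·
    (4,6)@(9, 13): e=[18,12,58] → #
  covered (11 px):
    · · · · · · · · · · · ·
    · · · · · · · · · · · ·
    · · · · · · · · · · · ·
    · · # # · · · · · · · ·
    · # # # # · · · · · · ·
    · · # # # · · · · · · ·
    · · · · # · · · · · · ·
    · · · · · # · · · · · ·
    · · · · · · · · · · · ·
T3:
  2·area = 76  (B↔C swapped to make it positive)
  edge (8, 14)→(4, 4): d=(-4,-10) inclusive
  edge (4, 4)→(14, 10): d=(10,6) inclusive
  edge (14, 10)→(8, 14): d=(-6,4) inclusive
    (2,2)@(5, 5): e=[6,4,66] → #
    (3,2)@(7, 5): e=[26,-8,58] → ·
    (2,3)@(5, 7): e=[-2,24,54] → ·
    (3,3)@(7, 7): e=[18,12,46] → #
    (4,3)@(9, 7): e=[38,0,38] → #  [on edge]
    (5,3)@(11, 7): e=[58,-12,30] → ·
    (3,4)@(7, 9): e=[10,32,34] → #
    (5,4)@(11, 9): e=[50,8,18] → #
    (6,4)@(13, 9): e=[70,-4,10] → ·
    (3,5)@(7, 11): e=[2,52,22] → #
    (6,5)@(13, 11): e=[62,16,-2] → ·
    (3,6)@(7, 13): e=[-6,72,10] → ·
    (9,6)@(19, 13): e=[114,0,-38] → ·  [on edge]
  covered (10 px):
    · · · · · · · · · · · ·
    · · · · · · · · · · · ·
    · · # · · · · · · · · ·
    · · · # # · · · · · · ·
    · · · # # # · · · · · ·
    · · · # # # · · · · · ·
    · · · · # · · · · · · ·
    · · · · · · · · · · · ·
    · · · · · · · · · · · ·
T4:
  2·area = 208
  edge (17, 1)→(4, 14): d=(-13,13) inclusive
  edge (4, 14)→(0, 2): d=(-4,-12) inclusive
  edge (0, 2)→(17, 1): d=(17,-1) inclusive
    (8,0)@(17, 1): e=[0,208,0] → #  [on edge]
    (9,0)@(19, 1): e=[-26,232,2] → ·
    (0,1)@(1, 3): e=[182,8,18] → #
    (1,1)@(3, 3): e=[156,32,20] → #
    (2,1)@(5, 3): e=[130,56,22] → #
    (3,1)@(7, 3): e=[104,80,24] → #
    (4,1)@(9, 3): e=[78,104,26] → #
    (5,1)@(11, 3): e=[52,128,28] → #
    (6,1)@(13, 3): e=[26,152,30] → #
    (7,1)@(15, 3): e=[0,176,32] → #  [on edge]
    (8,1)@(17, 3): e=[-26,200,34] → ·
    (0,2)@(1, 5): e=[156,0,52] → #  [on edge]
    (6,2)@(13, 5): e=[0,144,64] → #  [on edge]
    (5,3)@(11, 7): e=[0,112,96] → #  [on edge]
    (4,4)@(9, 9): e=[0,80,128] → #  [on edge]
    (1,5)@(3, 11): e=[52,0,156] → #  [on edge]
    (3,5)@(7, 11): e=[0,48,160] → #  [on edge]
    (2,6)@(5, 13): e=[0,16,192] → #  [on edge]
    (1,7)@(3, 15): e=[0,-16,224] → ·  [on edge]
    (0,8)@(1, 17): e=[0,-48,256] → ·  [on edge]
    (2,8)@(5, 17): e=[-52,0,260] → ·  [on edge]
  covered (29 px):
    · · · · · · · · # · · ·
    # # # # # # # # · · · ·
    # # # # # # # · · · · ·
    · # # # # # · · · · · ·
    · # # # # · · · · · · ·
    · # # # · · · · · · · ·
    · · # · · · · · · · · ·
    · · · · · · · · · · · ·
    · · · · · · · · · · · ·

Answer: [36,42,10]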